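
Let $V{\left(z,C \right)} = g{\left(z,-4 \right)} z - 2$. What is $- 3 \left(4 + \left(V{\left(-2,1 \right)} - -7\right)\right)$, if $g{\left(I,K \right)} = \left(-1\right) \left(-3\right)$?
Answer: $-9$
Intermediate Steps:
$g{\left(I,K \right)} = 3$
$V{\left(z,C \right)} = -2 + 3 z$ ($V{\left(z,C \right)} = 3 z - 2 = -2 + 3 z$)
$- 3 \left(4 + \left(V{\left(-2,1 \right)} - -7\right)\right) = - 3 \left(4 + \left(\left(-2 + 3 \left(-2\right)\right) - -7\right)\right) = - 3 \left(4 + \left(\left(-2 - 6\right) + 7\right)\right) = - 3 \left(4 + \left(-8 + 7\right)\right) = - 3 \left(4 - 1\right) = \left(-3\right) 3 = -9$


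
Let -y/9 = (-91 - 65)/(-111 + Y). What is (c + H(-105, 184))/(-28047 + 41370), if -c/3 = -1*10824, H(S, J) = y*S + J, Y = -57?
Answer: 67067/26646 ≈ 2.5170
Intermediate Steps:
y = -117/14 (y = -9*(-91 - 65)/(-111 - 57) = -(-1404)/(-168) = -(-1404)*(-1)/168 = -9*13/14 = -117/14 ≈ -8.3571)
H(S, J) = J - 117*S/14 (H(S, J) = -117*S/14 + J = J - 117*S/14)
c = 32472 (c = -(-3)*10824 = -3*(-10824) = 32472)
(c + H(-105, 184))/(-28047 + 41370) = (32472 + (184 - 117/14*(-105)))/(-28047 + 41370) = (32472 + (184 + 1755/2))/13323 = (32472 + 2123/2)*(1/13323) = (67067/2)*(1/13323) = 67067/26646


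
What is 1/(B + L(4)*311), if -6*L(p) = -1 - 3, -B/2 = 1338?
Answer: -3/7406 ≈ -0.00040508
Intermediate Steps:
B = -2676 (B = -2*1338 = -2676)
L(p) = ⅔ (L(p) = -(-1 - 3)/6 = -⅙*(-4) = ⅔)
1/(B + L(4)*311) = 1/(-2676 + (⅔)*311) = 1/(-2676 + 622/3) = 1/(-7406/3) = -3/7406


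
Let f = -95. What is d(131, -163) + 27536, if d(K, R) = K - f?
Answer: 27762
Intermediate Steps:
d(K, R) = 95 + K (d(K, R) = K - 1*(-95) = K + 95 = 95 + K)
d(131, -163) + 27536 = (95 + 131) + 27536 = 226 + 27536 = 27762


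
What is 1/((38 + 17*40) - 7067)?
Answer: -1/6349 ≈ -0.00015751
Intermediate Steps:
1/((38 + 17*40) - 7067) = 1/((38 + 680) - 7067) = 1/(718 - 7067) = 1/(-6349) = -1/6349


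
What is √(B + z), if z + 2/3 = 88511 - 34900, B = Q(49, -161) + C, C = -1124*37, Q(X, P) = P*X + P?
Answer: √35751/3 ≈ 63.026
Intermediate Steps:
Q(X, P) = P + P*X
C = -41588
B = -49638 (B = -161*(1 + 49) - 41588 = -161*50 - 41588 = -8050 - 41588 = -49638)
z = 160831/3 (z = -⅔ + (88511 - 34900) = -⅔ + 53611 = 160831/3 ≈ 53610.)
√(B + z) = √(-49638 + 160831/3) = √(11917/3) = √35751/3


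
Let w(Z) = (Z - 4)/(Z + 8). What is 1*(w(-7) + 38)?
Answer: 27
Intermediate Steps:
w(Z) = (-4 + Z)/(8 + Z)
1*(w(-7) + 38) = 1*((-4 - 7)/(8 - 7) + 38) = 1*(-11/1 + 38) = 1*(1*(-11) + 38) = 1*(-11 + 38) = 1*27 = 27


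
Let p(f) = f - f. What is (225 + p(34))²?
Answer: 50625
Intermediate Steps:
p(f) = 0
(225 + p(34))² = (225 + 0)² = 225² = 50625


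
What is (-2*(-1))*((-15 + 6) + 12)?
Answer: 6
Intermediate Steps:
(-2*(-1))*((-15 + 6) + 12) = 2*(-9 + 12) = 2*3 = 6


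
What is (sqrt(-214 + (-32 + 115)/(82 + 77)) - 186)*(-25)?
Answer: 4650 - 25*I*sqrt(5396937)/159 ≈ 4650.0 - 365.27*I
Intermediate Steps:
(sqrt(-214 + (-32 + 115)/(82 + 77)) - 186)*(-25) = (sqrt(-214 + 83/159) - 186)*(-25) = (sqrt(-33943/159) - 186)*(-25) = (I*sqrt(5396937)/159 - 186)*(-25) = (-186 + I*sqrt(5396937)/159)*(-25) = 4650 - 25*I*sqrt(5396937)/159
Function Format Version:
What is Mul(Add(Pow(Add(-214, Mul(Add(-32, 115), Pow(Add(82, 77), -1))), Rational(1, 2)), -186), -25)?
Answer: Add(4650, Mul(Rational(-25, 159), I, Pow(5396937, Rational(1, 2)))) ≈ Add(4650.0, Mul(-365.27, I))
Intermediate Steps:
Mul(Add(Pow(Add(-214, Mul(Add(-32, 115), Pow(Add(82, 77), -1))), Rational(1, 2)), -186), -25) = Mul(Add(Pow(Add(-214, Mul(83, Pow(159, -1))), Rational(1, 2)), -186), -25) = Mul(Add(Pow(Add(-214, Mul(83, Rational(1, 159))), Rational(1, 2)), -186), -25) = Mul(Add(Pow(Add(-214, Rational(83, 159)), Rational(1, 2)), -186), -25) = Mul(Add(Pow(Rational(-33943, 159), Rational(1, 2)), -186), -25) = Mul(Add(Mul(Rational(1, 159), I, Pow(5396937, Rational(1, 2))), -186), -25) = Mul(Add(-186, Mul(Rational(1, 159), I, Pow(5396937, Rational(1, 2)))), -25) = Add(4650, Mul(Rational(-25, 159), I, Pow(5396937, Rational(1, 2))))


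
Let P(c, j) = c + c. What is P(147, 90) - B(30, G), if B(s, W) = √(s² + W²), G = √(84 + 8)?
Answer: 294 - 4*√62 ≈ 262.50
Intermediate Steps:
P(c, j) = 2*c
G = 2*√23 (G = √92 = 2*√23 ≈ 9.5917)
B(s, W) = √(W² + s²)
P(147, 90) - B(30, G) = 2*147 - √((2*√23)² + 30²) = 294 - √(92 + 900) = 294 - √992 = 294 - 4*√62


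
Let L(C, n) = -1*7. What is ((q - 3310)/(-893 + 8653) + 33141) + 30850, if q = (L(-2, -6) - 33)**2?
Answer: 49656845/776 ≈ 63991.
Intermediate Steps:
L(C, n) = -7
q = 1600 (q = (-7 - 33)**2 = (-40)**2 = 1600)
((q - 3310)/(-893 + 8653) + 33141) + 30850 = ((1600 - 3310)/(-893 + 8653) + 33141) + 30850 = (-1710/7760 + 33141) + 30850 = (-1710*1/7760 + 33141) + 30850 = (-171/776 + 33141) + 30850 = 25717245/776 + 30850 = 49656845/776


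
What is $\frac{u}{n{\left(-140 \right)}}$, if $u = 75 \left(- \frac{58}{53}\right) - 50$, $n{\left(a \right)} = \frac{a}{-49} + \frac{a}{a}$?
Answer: $- \frac{49000}{1431} \approx -34.242$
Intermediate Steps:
$n{\left(a \right)} = 1 - \frac{a}{49}$ ($n{\left(a \right)} = a \left(- \frac{1}{49}\right) + 1 = - \frac{a}{49} + 1 = 1 - \frac{a}{49}$)
$u = - \frac{7000}{53}$ ($u = 75 \left(\left(-58\right) \frac{1}{53}\right) - 50 = 75 \left(- \frac{58}{53}\right) - 50 = - \frac{4350}{53} - 50 = - \frac{7000}{53} \approx -132.08$)
$\frac{u}{n{\left(-140 \right)}} = - \frac{7000}{53 \left(1 - - \frac{20}{7}\right)} = - \frac{7000}{53 \left(1 + \frac{20}{7}\right)} = - \frac{7000}{53 \cdot \frac{27}{7}} = \left(- \frac{7000}{53}\right) \frac{7}{27} = - \frac{49000}{1431}$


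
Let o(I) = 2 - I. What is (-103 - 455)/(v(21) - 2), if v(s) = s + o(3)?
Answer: -31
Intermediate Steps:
v(s) = -1 + s (v(s) = s + (2 - 1*3) = s + (2 - 3) = s - 1 = -1 + s)
(-103 - 455)/(v(21) - 2) = (-103 - 455)/((-1 + 21) - 2) = -558/(20 - 2) = -558/18 = -558*1/18 = -31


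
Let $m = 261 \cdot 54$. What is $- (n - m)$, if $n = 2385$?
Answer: $11709$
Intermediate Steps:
$m = 14094$
$- (n - m) = - (2385 - 14094) = \left(-1\right) \left(-11709\right) = 11709$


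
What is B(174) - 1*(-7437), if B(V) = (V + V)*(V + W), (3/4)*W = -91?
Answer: 25765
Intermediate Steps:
W = -364/3 (W = (4/3)*(-91) = -364/3 ≈ -121.33)
B(V) = 2*V*(-364/3 + V) (B(V) = (V + V)*(V - 364/3) = (2*V)*(-364/3 + V) = 2*V*(-364/3 + V))
B(174) - 1*(-7437) = (⅔)*174*(-364 + 3*174) - 1*(-7437) = (⅔)*174*(-364 + 522) + 7437 = (⅔)*174*158 + 7437 = 18328 + 7437 = 25765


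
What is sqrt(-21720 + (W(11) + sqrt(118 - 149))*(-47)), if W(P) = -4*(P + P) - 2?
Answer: sqrt(-17490 - 47*I*sqrt(31)) ≈ 0.9893 - 132.25*I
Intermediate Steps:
W(P) = -2 - 8*P (W(P) = -8*P - 2 = -2 - 8*P)
sqrt(-21720 + (W(11) + sqrt(118 - 149))*(-47)) = sqrt(-21720 + ((-2 - 8*11) + sqrt(118 - 149))*(-47)) = sqrt(-21720 + ((-2 - 88) + sqrt(-31))*(-47)) = sqrt(-21720 + (-90 + I*sqrt(31))*(-47)) = sqrt(-21720 + (4230 - 47*I*sqrt(31))) = sqrt(-17490 - 47*I*sqrt(31))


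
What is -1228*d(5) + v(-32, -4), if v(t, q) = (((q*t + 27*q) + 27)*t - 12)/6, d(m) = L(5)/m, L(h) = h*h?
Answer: -19178/3 ≈ -6392.7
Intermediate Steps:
L(h) = h**2
d(m) = 25/m (d(m) = 5**2/m = 25/m)
v(t, q) = -2 + t*(27 + 27*q + q*t)/6 (v(t, q) = (((27*q + q*t) + 27)*t - 12)*(1/6) = ((27 + 27*q + q*t)*t - 12)*(1/6) = (t*(27 + 27*q + q*t) - 12)*(1/6) = (-12 + t*(27 + 27*q + q*t))*(1/6) = -2 + t*(27 + 27*q + q*t)/6)
-1228*d(5) + v(-32, -4) = -30700/5 + (-2 + (9/2)*(-32) + (1/6)*(-4)*(-32)**2 + (9/2)*(-4)*(-32)) = -30700/5 + (-2 - 144 + (1/6)*(-4)*1024 + 576) = -1228*5 + (-2 - 144 - 2048/3 + 576) = -6140 - 758/3 = -19178/3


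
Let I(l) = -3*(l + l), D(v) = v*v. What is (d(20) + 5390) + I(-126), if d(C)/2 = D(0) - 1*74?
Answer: 5998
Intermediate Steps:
D(v) = v²
I(l) = -6*l
d(C) = -148 (d(C) = 2*(0² - 1*74) = 2*(0 - 74) = 2*(-74) = -148)
(d(20) + 5390) + I(-126) = (-148 + 5390) - 6*(-126) = 5242 + 756 = 5998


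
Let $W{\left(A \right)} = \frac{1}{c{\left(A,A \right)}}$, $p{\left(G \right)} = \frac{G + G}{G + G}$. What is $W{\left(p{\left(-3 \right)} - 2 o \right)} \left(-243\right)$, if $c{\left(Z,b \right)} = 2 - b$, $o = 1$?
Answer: $-81$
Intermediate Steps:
$p{\left(G \right)} = 1$ ($p{\left(G \right)} = \frac{2 G}{2 G} = 2 G \frac{1}{2 G} = 1$)
$W{\left(A \right)} = \frac{1}{2 - A}$
$W{\left(p{\left(-3 \right)} - 2 o \right)} \left(-243\right) = - \frac{1}{-2 + \left(1 - 2\right)} \left(-243\right) = - \frac{1}{-2 - 1} \left(-243\right) = - \frac{1}{-3} \left(-243\right) = \left(-1\right) \left(- \frac{1}{3}\right) \left(-243\right) = \frac{1}{3} \left(-243\right) = -81$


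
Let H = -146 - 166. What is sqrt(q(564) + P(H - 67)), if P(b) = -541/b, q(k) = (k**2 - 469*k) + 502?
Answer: sqrt(7768597601)/379 ≈ 232.56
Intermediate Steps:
H = -312
q(k) = 502 + k**2 - 469*k
sqrt(q(564) + P(H - 67)) = sqrt((502 + 564**2 - 469*564) - 541/(-312 - 67)) = sqrt((502 + 318096 - 264516) - 541/(-379)) = sqrt(54082 - 541*(-1/379)) = sqrt(54082 + 541/379) = sqrt(20497619/379) = sqrt(7768597601)/379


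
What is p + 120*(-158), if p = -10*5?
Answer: -19010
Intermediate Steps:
p = -50
p + 120*(-158) = -50 + 120*(-158) = -50 - 18960 = -19010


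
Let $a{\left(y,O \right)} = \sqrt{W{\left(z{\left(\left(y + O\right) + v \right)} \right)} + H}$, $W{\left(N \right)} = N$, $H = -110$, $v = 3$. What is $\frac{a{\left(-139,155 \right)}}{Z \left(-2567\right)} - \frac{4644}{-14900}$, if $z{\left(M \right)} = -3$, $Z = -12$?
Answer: $\frac{1161}{3725} + \frac{i \sqrt{113}}{30804} \approx 0.31168 + 0.00034509 i$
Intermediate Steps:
$a{\left(y,O \right)} = i \sqrt{113}$ ($a{\left(y,O \right)} = \sqrt{-3 - 110} = \sqrt{-113} = i \sqrt{113}$)
$\frac{a{\left(-139,155 \right)}}{Z \left(-2567\right)} - \frac{4644}{-14900} = \frac{i \sqrt{113}}{\left(-12\right) \left(-2567\right)} - \frac{4644}{-14900} = \frac{i \sqrt{113}}{30804} - - \frac{1161}{3725} = i \sqrt{113} \cdot \frac{1}{30804} + \frac{1161}{3725} = \frac{i \sqrt{113}}{30804} + \frac{1161}{3725} = \frac{1161}{3725} + \frac{i \sqrt{113}}{30804}$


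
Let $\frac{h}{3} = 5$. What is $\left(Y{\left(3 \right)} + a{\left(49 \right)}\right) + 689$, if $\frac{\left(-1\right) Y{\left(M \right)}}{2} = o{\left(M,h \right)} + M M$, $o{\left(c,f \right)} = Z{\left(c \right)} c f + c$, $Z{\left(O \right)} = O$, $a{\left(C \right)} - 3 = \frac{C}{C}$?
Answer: $399$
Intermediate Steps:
$a{\left(C \right)} = 4$ ($a{\left(C \right)} = 3 + \frac{C}{C} = 3 + 1 = 4$)
$h = 15$ ($h = 3 \cdot 5 = 15$)
$o{\left(c,f \right)} = c + f c^{2}$ ($o{\left(c,f \right)} = c c f + c = c^{2} f + c = f c^{2} + c = c + f c^{2}$)
$Y{\left(M \right)} = - 2 M^{2} - 2 M \left(1 + 15 M\right)$ ($Y{\left(M \right)} = - 2 \left(M \left(1 + M 15\right) + M M\right) = - 2 \left(M \left(1 + 15 M\right) + M^{2}\right) = - 2 \left(M^{2} + M \left(1 + 15 M\right)\right) = - 2 M^{2} - 2 M \left(1 + 15 M\right)$)
$\left(Y{\left(3 \right)} + a{\left(49 \right)}\right) + 689 = \left(2 \cdot 3 \left(-1 - 48\right) + 4\right) + 689 = \left(2 \cdot 3 \left(-49\right) + 4\right) + 689 = \left(-294 + 4\right) + 689 = -290 + 689 = 399$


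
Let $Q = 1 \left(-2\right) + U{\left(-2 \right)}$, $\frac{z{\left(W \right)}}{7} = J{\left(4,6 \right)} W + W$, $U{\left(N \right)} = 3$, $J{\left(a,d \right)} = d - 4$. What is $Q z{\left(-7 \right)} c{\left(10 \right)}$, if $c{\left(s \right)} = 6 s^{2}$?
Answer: $-88200$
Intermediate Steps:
$J{\left(a,d \right)} = -4 + d$
$z{\left(W \right)} = 21 W$ ($z{\left(W \right)} = 7 \left(\left(-4 + 6\right) W + W\right) = 7 \left(2 W + W\right) = 7 \cdot 3 W = 21 W$)
$Q = 1$ ($Q = 1 \left(-2\right) + 3 = -2 + 3 = 1$)
$Q z{\left(-7 \right)} c{\left(10 \right)} = 1 \cdot 21 \left(-7\right) 6 \cdot 10^{2} = 1 \left(-147\right) 6 \cdot 100 = \left(-147\right) 600 = -88200$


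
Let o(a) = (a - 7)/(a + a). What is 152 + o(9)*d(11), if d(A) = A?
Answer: 1379/9 ≈ 153.22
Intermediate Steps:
o(a) = (-7 + a)/(2*a) (o(a) = (-7 + a)/((2*a)) = (-7 + a)*(1/(2*a)) = (-7 + a)/(2*a))
152 + o(9)*d(11) = 152 + ((½)*(-7 + 9)/9)*11 = 152 + ((½)*(⅑)*2)*11 = 152 + (⅑)*11 = 152 + 11/9 = 1379/9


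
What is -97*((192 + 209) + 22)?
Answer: -41031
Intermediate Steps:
-97*((192 + 209) + 22) = -97*(401 + 22) = -97*423 = -41031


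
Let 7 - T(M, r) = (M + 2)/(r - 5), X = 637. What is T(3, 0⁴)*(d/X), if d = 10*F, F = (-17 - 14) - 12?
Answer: -3440/637 ≈ -5.4003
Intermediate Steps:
T(M, r) = 7 - (2 + M)/(-5 + r) (T(M, r) = 7 - (M + 2)/(r - 5) = 7 - (2 + M)/(-5 + r))
F = -43 (F = -31 - 12 = -43)
d = -430 (d = 10*(-43) = -430)
T(3, 0⁴)*(d/X) = ((-37 - 1*3 + 7*0⁴)/(-5 + 0⁴))*(-430/637) = ((-37 - 3 + 7*0)/(-5 + 0))*(-430*1/637) = ((-37 - 3 + 0)/(-5))*(-430/637) = -⅕*(-40)*(-430/637) = 8*(-430/637) = -3440/637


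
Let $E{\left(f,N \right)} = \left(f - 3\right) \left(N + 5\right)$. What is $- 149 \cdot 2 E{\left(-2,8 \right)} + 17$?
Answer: $19387$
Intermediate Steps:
$E{\left(f,N \right)} = \left(-3 + f\right) \left(5 + N\right)$
$- 149 \cdot 2 E{\left(-2,8 \right)} + 17 = - 149 \cdot 2 \left(-15 - 24 + 5 \left(-2\right) + 8 \left(-2\right)\right) + 17 = - 149 \cdot 2 \left(-15 - 24 - 10 - 16\right) + 17 = - 149 \cdot 2 \left(-65\right) + 17 = \left(-149\right) \left(-130\right) + 17 = 19370 + 17 = 19387$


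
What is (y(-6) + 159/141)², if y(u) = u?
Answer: 52441/2209 ≈ 23.740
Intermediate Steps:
(y(-6) + 159/141)² = (-6 + 159/141)² = (-6 + 159*(1/141))² = (-6 + 53/47)² = (-229/47)² = 52441/2209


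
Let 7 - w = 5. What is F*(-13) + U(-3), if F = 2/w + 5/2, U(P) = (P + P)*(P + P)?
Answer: -19/2 ≈ -9.5000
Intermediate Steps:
w = 2 (w = 7 - 1*5 = 7 - 5 = 2)
U(P) = 4*P**2 (U(P) = (2*P)*(2*P) = 4*P**2)
F = 7/2 (F = 2/2 + 5/2 = 2*(1/2) + 5*(1/2) = 1 + 5/2 = 7/2 ≈ 3.5000)
F*(-13) + U(-3) = (7/2)*(-13) + 4*(-3)**2 = -91/2 + 4*9 = -91/2 + 36 = -19/2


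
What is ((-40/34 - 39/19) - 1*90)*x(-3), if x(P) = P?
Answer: 90339/323 ≈ 279.69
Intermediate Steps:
((-40/34 - 39/19) - 1*90)*x(-3) = ((-40/34 - 39/19) - 1*90)*(-3) = ((-40*1/34 - 39*1/19) - 90)*(-3) = ((-20/17 - 39/19) - 90)*(-3) = (-1043/323 - 90)*(-3) = -30113/323*(-3) = 90339/323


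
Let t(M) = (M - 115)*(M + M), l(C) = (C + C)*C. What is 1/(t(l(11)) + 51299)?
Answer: 1/112767 ≈ 8.8678e-6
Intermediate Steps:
l(C) = 2*C**2 (l(C) = (2*C)*C = 2*C**2)
t(M) = 2*M*(-115 + M) (t(M) = (-115 + M)*(2*M) = 2*M*(-115 + M))
1/(t(l(11)) + 51299) = 1/(2*(2*11**2)*(-115 + 2*11**2) + 51299) = 1/(2*(2*121)*(-115 + 2*121) + 51299) = 1/(2*242*(-115 + 242) + 51299) = 1/(2*242*127 + 51299) = 1/(61468 + 51299) = 1/112767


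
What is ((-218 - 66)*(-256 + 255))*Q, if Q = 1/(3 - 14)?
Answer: -284/11 ≈ -25.818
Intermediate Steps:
Q = -1/11 (Q = 1/(-11) = -1/11 ≈ -0.090909)
((-218 - 66)*(-256 + 255))*Q = ((-218 - 66)*(-256 + 255))*(-1/11) = -284*(-1)*(-1/11) = 284*(-1/11) = -284/11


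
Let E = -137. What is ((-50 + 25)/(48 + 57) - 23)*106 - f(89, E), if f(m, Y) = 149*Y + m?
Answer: 375076/21 ≈ 17861.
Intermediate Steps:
f(m, Y) = m + 149*Y
((-50 + 25)/(48 + 57) - 23)*106 - f(89, E) = ((-50 + 25)/(48 + 57) - 23)*106 - (89 + 149*(-137)) = (-25/105 - 23)*106 - (89 - 20413) = (-25*1/105 - 23)*106 - 1*(-20324) = (-5/21 - 23)*106 + 20324 = -488/21*106 + 20324 = -51728/21 + 20324 = 375076/21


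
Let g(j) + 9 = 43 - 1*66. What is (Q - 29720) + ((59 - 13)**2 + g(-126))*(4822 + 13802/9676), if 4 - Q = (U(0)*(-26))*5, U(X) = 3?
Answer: 24244898360/2419 ≈ 1.0023e+7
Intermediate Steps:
g(j) = -32 (g(j) = -9 + (43 - 1*66) = -9 + (43 - 66) = -9 - 23 = -32)
Q = 394 (Q = 4 - 3*(-26)*5 = 4 - (-78)*5 = 4 - 1*(-390) = 4 + 390 = 394)
(Q - 29720) + ((59 - 13)**2 + g(-126))*(4822 + 13802/9676) = (394 - 29720) + ((59 - 13)**2 - 32)*(4822 + 13802/9676) = -29326 + (46**2 - 32)*(4822 + 13802*(1/9676)) = -29326 + (2116 - 32)*(4822 + 6901/4838) = -29326 + 2084*(23335737/4838) = -29326 + 24315837954/2419 = 24244898360/2419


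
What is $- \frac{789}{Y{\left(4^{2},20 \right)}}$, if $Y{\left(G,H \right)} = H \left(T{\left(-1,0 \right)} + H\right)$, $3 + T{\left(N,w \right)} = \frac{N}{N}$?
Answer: $- \frac{263}{120} \approx -2.1917$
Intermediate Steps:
$T{\left(N,w \right)} = -2$ ($T{\left(N,w \right)} = -3 + \frac{N}{N} = -3 + 1 = -2$)
$Y{\left(G,H \right)} = H \left(-2 + H\right)$
$- \frac{789}{Y{\left(4^{2},20 \right)}} = - \frac{789}{20 \left(-2 + 20\right)} = - \frac{789}{20 \cdot 18} = - \frac{789}{360} = \left(-789\right) \frac{1}{360} = - \frac{263}{120}$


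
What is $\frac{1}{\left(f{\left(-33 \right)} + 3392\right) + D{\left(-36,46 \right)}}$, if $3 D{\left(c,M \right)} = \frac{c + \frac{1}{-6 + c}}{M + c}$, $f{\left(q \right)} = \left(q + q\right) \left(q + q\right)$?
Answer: $\frac{1260}{9760967} \approx 0.00012909$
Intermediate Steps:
$f{\left(q \right)} = 4 q^{2}$ ($f{\left(q \right)} = 2 q 2 q = 4 q^{2}$)
$D{\left(c,M \right)} = \frac{c + \frac{1}{-6 + c}}{3 \left(M + c\right)}$ ($D{\left(c,M \right)} = \frac{\left(c + \frac{1}{-6 + c}\right) \frac{1}{M + c}}{3} = \frac{\frac{1}{M + c} \left(c + \frac{1}{-6 + c}\right)}{3} = \frac{c + \frac{1}{-6 + c}}{3 \left(M + c\right)}$)
$\frac{1}{\left(f{\left(-33 \right)} + 3392\right) + D{\left(-36,46 \right)}} = \frac{1}{\left(4 \left(-33\right)^{2} + 3392\right) + \frac{1 + \left(-36\right)^{2} - -216}{3 \left(\left(-36\right)^{2} - 276 - -216 + 46 \left(-36\right)\right)}} = \frac{1}{\left(4 \cdot 1089 + 3392\right) + \frac{1 + 1296 + 216}{3 \left(1296 - 276 + 216 - 1656\right)}} = \frac{1}{\left(4356 + 3392\right) + \frac{1}{3} \frac{1}{-420} \cdot 1513} = \frac{1}{7748 + \frac{1}{3} \left(- \frac{1}{420}\right) 1513} = \frac{1}{7748 - \frac{1513}{1260}} = \frac{1}{\frac{9760967}{1260}} = \frac{1260}{9760967}$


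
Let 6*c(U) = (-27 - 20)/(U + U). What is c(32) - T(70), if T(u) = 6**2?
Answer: -13871/384 ≈ -36.122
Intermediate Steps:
c(U) = -47/(12*U) (c(U) = ((-27 - 20)/(U + U))/6 = (-47*1/(2*U))/6 = (-47/(2*U))/6 = -47/(12*U))
T(u) = 36
c(32) - T(70) = -47/12/32 - 1*36 = -47/12*1/32 - 36 = -47/384 - 36 = -13871/384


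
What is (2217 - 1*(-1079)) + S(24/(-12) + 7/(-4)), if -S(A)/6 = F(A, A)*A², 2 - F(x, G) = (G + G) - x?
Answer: 89947/32 ≈ 2810.8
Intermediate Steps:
F(x, G) = 2 + x - 2*G (F(x, G) = 2 - ((G + G) - x) = 2 - (2*G - x) = 2 - (-x + 2*G) = 2 + (x - 2*G) = 2 + x - 2*G)
S(A) = -6*A²*(2 - A) (S(A) = -6*(2 + A - 2*A)*A² = -6*(2 - A)*A² = -6*A²*(2 - A))
(2217 - 1*(-1079)) + S(24/(-12) + 7/(-4)) = (2217 - 1*(-1079)) + 6*(24/(-12) + 7/(-4))²*(-2 + (24/(-12) + 7/(-4))) = (2217 + 1079) + 6*(24*(-1/12) + 7*(-¼))²*(-2 + (24*(-1/12) + 7*(-¼))) = 3296 + 6*(-2 - 7/4)²*(-2 + (-2 - 7/4)) = 3296 + 6*(-15/4)²*(-2 - 15/4) = 3296 + 6*(225/16)*(-23/4) = 3296 - 15525/32 = 89947/32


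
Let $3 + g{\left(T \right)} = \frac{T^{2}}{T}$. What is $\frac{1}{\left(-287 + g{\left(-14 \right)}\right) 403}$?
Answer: $- \frac{1}{122512} \approx -8.1625 \cdot 10^{-6}$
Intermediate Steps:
$g{\left(T \right)} = -3 + T$ ($g{\left(T \right)} = -3 + \frac{T^{2}}{T} = -3 + T$)
$\frac{1}{\left(-287 + g{\left(-14 \right)}\right) 403} = \frac{1}{\left(-287 - 17\right) 403} = \frac{1}{\left(-304\right) 403} = \frac{1}{-122512} = - \frac{1}{122512}$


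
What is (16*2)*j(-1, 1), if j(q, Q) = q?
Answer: -32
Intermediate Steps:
(16*2)*j(-1, 1) = (16*2)*(-1) = 32*(-1) = -32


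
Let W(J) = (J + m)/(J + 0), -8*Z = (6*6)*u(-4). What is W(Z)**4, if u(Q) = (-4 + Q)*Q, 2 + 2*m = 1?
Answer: 6975757441/6879707136 ≈ 1.0140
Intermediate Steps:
m = -1/2 (m = -1 + (1/2)*1 = -1 + 1/2 = -1/2 ≈ -0.50000)
u(Q) = Q*(-4 + Q)
Z = -144 (Z = -6*6*(-4*(-4 - 4))/8 = -9*(-4*(-8))/2 = -9*32/2 = -1/8*1152 = -144)
W(J) = (-1/2 + J)/J (W(J) = (J - 1/2)/(J + 0) = (-1/2 + J)/J)
W(Z)**4 = ((-1/2 - 144)/(-144))**4 = (-1/144*(-289/2))**4 = (289/288)**4 = 6975757441/6879707136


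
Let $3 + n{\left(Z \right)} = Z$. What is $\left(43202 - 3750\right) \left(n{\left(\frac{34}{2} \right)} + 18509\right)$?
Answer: $730769396$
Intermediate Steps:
$n{\left(Z \right)} = -3 + Z$
$\left(43202 - 3750\right) \left(n{\left(\frac{34}{2} \right)} + 18509\right) = \left(43202 - 3750\right) \left(\left(-3 + \frac{34}{2}\right) + 18509\right) = 39452 \left(\left(-3 + 34 \cdot \frac{1}{2}\right) + 18509\right) = 39452 \left(\left(-3 + 17\right) + 18509\right) = 39452 \left(14 + 18509\right) = 39452 \cdot 18523 = 730769396$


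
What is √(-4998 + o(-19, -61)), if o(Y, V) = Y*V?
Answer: I*√3839 ≈ 61.96*I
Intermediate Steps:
o(Y, V) = V*Y
√(-4998 + o(-19, -61)) = √(-4998 - 61*(-19)) = √(-4998 + 1159) = √(-3839) = I*√3839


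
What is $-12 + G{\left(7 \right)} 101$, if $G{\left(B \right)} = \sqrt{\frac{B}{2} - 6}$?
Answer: $-12 + \frac{101 i \sqrt{10}}{2} \approx -12.0 + 159.7 i$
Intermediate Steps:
$G{\left(B \right)} = \sqrt{-6 + \frac{B}{2}}$ ($G{\left(B \right)} = \sqrt{B \frac{1}{2} - 6} = \sqrt{\frac{B}{2} - 6} = \sqrt{-6 + \frac{B}{2}}$)
$-12 + G{\left(7 \right)} 101 = -12 + \frac{\sqrt{-24 + 2 \cdot 7}}{2} \cdot 101 = -12 + \frac{\sqrt{-24 + 14}}{2} \cdot 101 = -12 + \frac{\sqrt{-10}}{2} \cdot 101 = -12 + \frac{i \sqrt{10}}{2} \cdot 101 = -12 + \frac{101 i \sqrt{10}}{2}$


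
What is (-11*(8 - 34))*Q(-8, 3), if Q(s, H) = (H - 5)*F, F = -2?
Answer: 1144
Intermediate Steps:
Q(s, H) = 10 - 2*H (Q(s, H) = (H - 5)*(-2) = (-5 + H)*(-2) = 10 - 2*H)
(-11*(8 - 34))*Q(-8, 3) = (-11*(8 - 34))*(10 - 2*3) = (-11*(-26))*(10 - 6) = 286*4 = 1144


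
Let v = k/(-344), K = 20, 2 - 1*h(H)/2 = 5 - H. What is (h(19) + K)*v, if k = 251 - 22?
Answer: -2977/86 ≈ -34.616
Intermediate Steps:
h(H) = -6 + 2*H (h(H) = 4 - 2*(5 - H) = 4 + (-10 + 2*H) = -6 + 2*H)
k = 229
v = -229/344 (v = 229/(-344) = 229*(-1/344) = -229/344 ≈ -0.66570)
(h(19) + K)*v = ((-6 + 2*19) + 20)*(-229/344) = ((-6 + 38) + 20)*(-229/344) = (32 + 20)*(-229/344) = 52*(-229/344) = -2977/86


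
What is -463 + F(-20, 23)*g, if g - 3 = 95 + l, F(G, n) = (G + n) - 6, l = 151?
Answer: -1210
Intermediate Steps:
F(G, n) = -6 + G + n
g = 249 (g = 3 + (95 + 151) = 3 + 246 = 249)
-463 + F(-20, 23)*g = -463 + (-6 - 20 + 23)*249 = -463 - 3*249 = -463 - 747 = -1210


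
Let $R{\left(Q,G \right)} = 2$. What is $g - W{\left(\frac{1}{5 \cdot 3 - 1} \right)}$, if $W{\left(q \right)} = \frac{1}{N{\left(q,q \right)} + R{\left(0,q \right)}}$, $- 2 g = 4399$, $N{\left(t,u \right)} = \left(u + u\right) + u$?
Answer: $- \frac{136397}{62} \approx -2200.0$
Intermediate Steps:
$N{\left(t,u \right)} = 3 u$ ($N{\left(t,u \right)} = 2 u + u = 3 u$)
$g = - \frac{4399}{2}$ ($g = \left(- \frac{1}{2}\right) 4399 = - \frac{4399}{2} \approx -2199.5$)
$W{\left(q \right)} = \frac{1}{2 + 3 q}$ ($W{\left(q \right)} = \frac{1}{3 q + 2} = \frac{1}{2 + 3 q}$)
$g - W{\left(\frac{1}{5 \cdot 3 - 1} \right)} = - \frac{4399}{2} - \frac{1}{2 + \frac{3}{5 \cdot 3 - 1}} = - \frac{4399}{2} - \frac{1}{2 + \frac{3}{15 - 1}} = - \frac{4399}{2} - \frac{1}{2 + \frac{3}{14}} = - \frac{4399}{2} - \frac{1}{\frac{31}{14}} = - \frac{4399}{2} - \frac{14}{31} = - \frac{136397}{62}$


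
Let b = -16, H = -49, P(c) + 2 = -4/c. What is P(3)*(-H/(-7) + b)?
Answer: 230/3 ≈ 76.667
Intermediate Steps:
P(c) = -2 - 4/c
P(3)*(-H/(-7) + b) = (-2 - 4/3)*(-(-49)/(-7) - 16) = (-2 - 4*⅓)*(-(-49)*(-1)/7 - 16) = (-2 - 4/3)*(-1*7 - 16) = -10*(-7 - 16)/3 = -10/3*(-23) = 230/3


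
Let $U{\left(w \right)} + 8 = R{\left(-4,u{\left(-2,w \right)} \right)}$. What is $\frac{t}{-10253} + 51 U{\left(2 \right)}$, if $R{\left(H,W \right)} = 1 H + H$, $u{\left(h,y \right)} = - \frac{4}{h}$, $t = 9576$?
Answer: $- \frac{8376024}{10253} \approx -816.93$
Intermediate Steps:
$R{\left(H,W \right)} = 2 H$ ($R{\left(H,W \right)} = H + H = 2 H$)
$U{\left(w \right)} = -16$ ($U{\left(w \right)} = -8 + 2 \left(-4\right) = -8 - 8 = -16$)
$\frac{t}{-10253} + 51 U{\left(2 \right)} = \frac{9576}{-10253} + 51 \left(-16\right) = 9576 \left(- \frac{1}{10253}\right) - 816 = - \frac{9576}{10253} - 816 = - \frac{8376024}{10253}$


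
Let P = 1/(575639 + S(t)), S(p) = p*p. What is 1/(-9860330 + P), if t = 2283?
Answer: -5787728/57068908030239 ≈ -1.0142e-7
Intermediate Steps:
S(p) = p²
P = 1/5787728 (P = 1/(575639 + 2283²) = 1/(575639 + 5212089) = 1/5787728 ≈ 1.7278e-7)
1/(-9860330 + P) = 1/(-9860330 + 1/5787728) = 1/(-57068908030239/5787728) = -5787728/57068908030239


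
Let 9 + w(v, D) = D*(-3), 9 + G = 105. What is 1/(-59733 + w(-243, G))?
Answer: -1/60030 ≈ -1.6658e-5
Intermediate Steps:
G = 96 (G = -9 + 105 = 96)
w(v, D) = -9 - 3*D (w(v, D) = -9 + D*(-3) = -9 - 3*D)
1/(-59733 + w(-243, G)) = 1/(-59733 + (-9 - 3*96)) = 1/(-59733 + (-9 - 288)) = 1/(-59733 - 297) = 1/(-60030) = -1/60030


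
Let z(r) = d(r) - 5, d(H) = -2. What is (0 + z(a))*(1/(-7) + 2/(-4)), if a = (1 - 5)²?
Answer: 9/2 ≈ 4.5000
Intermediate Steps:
a = 16 (a = (-4)² = 16)
z(r) = -7 (z(r) = -2 - 5 = -7)
(0 + z(a))*(1/(-7) + 2/(-4)) = (0 - 7)*(1/(-7) + 2/(-4)) = -7*(1*(-⅐) + 2*(-¼)) = -7*(-⅐ - ½) = -7*(-9/14) = 9/2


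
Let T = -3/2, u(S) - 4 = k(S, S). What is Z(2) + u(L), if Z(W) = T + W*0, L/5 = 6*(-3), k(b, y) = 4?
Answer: 13/2 ≈ 6.5000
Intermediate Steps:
L = -90 (L = 5*(6*(-3)) = 5*(-18) = -90)
u(S) = 8 (u(S) = 4 + 4 = 8)
T = -3/2 (T = -3*1/2 = -3/2 ≈ -1.5000)
Z(W) = -3/2 (Z(W) = -3/2 + W*0 = -3/2 + 0 = -3/2)
Z(2) + u(L) = -3/2 + 8 = 13/2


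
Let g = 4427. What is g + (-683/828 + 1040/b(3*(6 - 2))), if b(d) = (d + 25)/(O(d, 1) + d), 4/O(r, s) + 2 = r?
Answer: 146278189/30636 ≈ 4774.7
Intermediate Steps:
O(r, s) = 4/(-2 + r)
b(d) = (25 + d)/(d + 4/(-2 + d)) (b(d) = (d + 25)/(4/(-2 + d) + d) = (25 + d)/(d + 4/(-2 + d)))
g + (-683/828 + 1040/b(3*(6 - 2))) = 4427 + (-683/828 + 1040/(((-2 + 3*(6 - 2))*(25 + 3*(6 - 2))/(4 + (3*(6 - 2))*(-2 + 3*(6 - 2)))))) = 4427 + (-683*1/828 + 1040/(((-2 + 3*4)*(25 + 3*4)/(4 + (3*4)*(-2 + 3*4))))) = 4427 + (-683/828 + 1040/(((-2 + 12)*(25 + 12)/(4 + 12*(-2 + 12))))) = 4427 + (-683/828 + 1040/((10*37/(4 + 12*10)))) = 4427 + (-683/828 + 1040/((10*37/(4 + 120)))) = 4427 + (-683/828 + 1040/((10*37/124))) = 4427 + (-683/828 + 1040/(((1/124)*10*37))) = 4427 + (-683/828 + 1040/(185/62)) = 4427 + (-683/828 + 1040*(62/185)) = 4427 + (-683/828 + 12896/37) = 4427 + 10652617/30636 = 146278189/30636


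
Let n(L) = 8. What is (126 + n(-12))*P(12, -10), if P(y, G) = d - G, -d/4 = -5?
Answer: 4020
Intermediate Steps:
d = 20 (d = -4*(-5) = 20)
P(y, G) = 20 - G
(126 + n(-12))*P(12, -10) = (126 + 8)*(20 - 1*(-10)) = 134*(20 + 10) = 134*30 = 4020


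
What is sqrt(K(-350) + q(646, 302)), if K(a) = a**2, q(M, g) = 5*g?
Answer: sqrt(124010) ≈ 352.15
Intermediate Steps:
sqrt(K(-350) + q(646, 302)) = sqrt((-350)**2 + 5*302) = sqrt(122500 + 1510) = sqrt(124010)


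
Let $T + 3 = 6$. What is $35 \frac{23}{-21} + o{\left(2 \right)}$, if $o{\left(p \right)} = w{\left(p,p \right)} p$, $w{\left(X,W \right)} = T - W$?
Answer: $- \frac{109}{3} \approx -36.333$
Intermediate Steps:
$T = 3$ ($T = -3 + 6 = 3$)
$w{\left(X,W \right)} = 3 - W$
$o{\left(p \right)} = p \left(3 - p\right)$ ($o{\left(p \right)} = \left(3 - p\right) p = p \left(3 - p\right)$)
$35 \frac{23}{-21} + o{\left(2 \right)} = 35 \frac{23}{-21} + 2 \left(3 - 2\right) = 35 \cdot 23 \left(- \frac{1}{21}\right) + 2 \left(3 - 2\right) = 35 \left(- \frac{23}{21}\right) + 2 \cdot 1 = - \frac{115}{3} + 2 = - \frac{109}{3}$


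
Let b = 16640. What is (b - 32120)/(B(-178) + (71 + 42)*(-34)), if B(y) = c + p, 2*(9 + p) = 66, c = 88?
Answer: 1548/373 ≈ 4.1501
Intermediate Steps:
p = 24 (p = -9 + (½)*66 = -9 + 33 = 24)
B(y) = 112 (B(y) = 88 + 24 = 112)
(b - 32120)/(B(-178) + (71 + 42)*(-34)) = (16640 - 32120)/(112 + (71 + 42)*(-34)) = -15480/(112 + 113*(-34)) = -15480/(112 - 3842) = -15480/(-3730) = -15480*(-1/3730) = 1548/373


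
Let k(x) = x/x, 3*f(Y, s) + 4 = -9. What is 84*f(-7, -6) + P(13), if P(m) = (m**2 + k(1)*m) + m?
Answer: -169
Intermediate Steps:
f(Y, s) = -13/3 (f(Y, s) = -4/3 + (1/3)*(-9) = -4/3 - 3 = -13/3)
k(x) = 1
P(m) = m**2 + 2*m (P(m) = (m**2 + 1*m) + m = (m**2 + m) + m = (m + m**2) + m = m**2 + 2*m)
84*f(-7, -6) + P(13) = 84*(-13/3) + 13*(2 + 13) = -364 + 13*15 = -364 + 195 = -169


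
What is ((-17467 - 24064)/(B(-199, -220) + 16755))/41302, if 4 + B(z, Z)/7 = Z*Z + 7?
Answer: -41531/14685999952 ≈ -2.8279e-6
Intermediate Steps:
B(z, Z) = 21 + 7*Z**2 (B(z, Z) = -28 + 7*(Z*Z + 7) = -28 + 7*(Z**2 + 7) = -28 + 7*(7 + Z**2) = -28 + (49 + 7*Z**2) = 21 + 7*Z**2)
((-17467 - 24064)/(B(-199, -220) + 16755))/41302 = ((-17467 - 24064)/((21 + 7*(-220)**2) + 16755))/41302 = -41531/((21 + 7*48400) + 16755)*(1/41302) = -41531/((21 + 338800) + 16755)*(1/41302) = -41531/(338821 + 16755)*(1/41302) = -41531/355576*(1/41302) = -41531*1/355576*(1/41302) = -41531/355576*1/41302 = -41531/14685999952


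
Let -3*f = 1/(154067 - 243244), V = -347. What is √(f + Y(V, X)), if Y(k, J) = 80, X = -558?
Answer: √47320885491/24321 ≈ 8.9443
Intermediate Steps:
f = 1/267531 (f = -1/(3*(154067 - 243244)) = -⅓/(-89177) = -⅓*(-1/89177) = 1/267531 ≈ 3.7379e-6)
√(f + Y(V, X)) = √(1/267531 + 80) = √(21402481/267531) = √47320885491/24321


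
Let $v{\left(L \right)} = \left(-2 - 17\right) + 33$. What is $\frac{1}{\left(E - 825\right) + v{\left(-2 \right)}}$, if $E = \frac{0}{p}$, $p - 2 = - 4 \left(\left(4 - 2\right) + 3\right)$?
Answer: $- \frac{1}{811} \approx -0.001233$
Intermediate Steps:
$p = -18$ ($p = 2 - 4 \left(\left(4 - 2\right) + 3\right) = 2 - 4 \left(2 + 3\right) = 2 - 20 = -18$)
$E = 0$ ($E = \frac{0}{-18} = 0 \left(- \frac{1}{18}\right) = 0$)
$v{\left(L \right)} = 14$ ($v{\left(L \right)} = -19 + 33 = 14$)
$\frac{1}{\left(E - 825\right) + v{\left(-2 \right)}} = \frac{1}{\left(0 - 825\right) + 14} = \frac{1}{-825 + 14} = \frac{1}{-811} = - \frac{1}{811}$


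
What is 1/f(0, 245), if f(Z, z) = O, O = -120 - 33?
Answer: -1/153 ≈ -0.0065359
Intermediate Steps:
O = -153
f(Z, z) = -153
1/f(0, 245) = 1/(-153) = -1/153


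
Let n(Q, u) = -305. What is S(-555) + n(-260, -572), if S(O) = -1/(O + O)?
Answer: -338549/1110 ≈ -305.00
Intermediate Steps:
S(O) = -1/(2*O)
S(-555) + n(-260, -572) = -1/2/(-555) - 305 = -1/2*(-1/555) - 305 = 1/1110 - 305 = -338549/1110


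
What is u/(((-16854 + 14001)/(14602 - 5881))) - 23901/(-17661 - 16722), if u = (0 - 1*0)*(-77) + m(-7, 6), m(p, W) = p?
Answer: 80265502/3633137 ≈ 22.093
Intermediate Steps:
u = -7 (u = (0 - 1*0)*(-77) - 7 = (0 + 0)*(-77) - 7 = 0*(-77) - 7 = 0 - 7 = -7)
u/(((-16854 + 14001)/(14602 - 5881))) - 23901/(-17661 - 16722) = -7*(14602 - 5881)/(-16854 + 14001) - 23901/(-17661 - 16722) = -7/((-2853/8721)) - 23901/(-34383) = -7/((-2853*1/8721)) - 23901*(-1/34383) = -7/(-317/969) + 7967/11461 = -7*(-969/317) + 7967/11461 = 6783/317 + 7967/11461 = 80265502/3633137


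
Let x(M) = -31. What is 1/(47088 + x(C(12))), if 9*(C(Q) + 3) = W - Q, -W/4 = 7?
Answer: 1/47057 ≈ 2.1251e-5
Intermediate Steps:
W = -28 (W = -4*7 = -28)
C(Q) = -55/9 - Q/9 (C(Q) = -3 + (-28 - Q)/9 = -3 + (-28/9 - Q/9) = -55/9 - Q/9)
1/(47088 + x(C(12))) = 1/(47088 - 31) = 1/47057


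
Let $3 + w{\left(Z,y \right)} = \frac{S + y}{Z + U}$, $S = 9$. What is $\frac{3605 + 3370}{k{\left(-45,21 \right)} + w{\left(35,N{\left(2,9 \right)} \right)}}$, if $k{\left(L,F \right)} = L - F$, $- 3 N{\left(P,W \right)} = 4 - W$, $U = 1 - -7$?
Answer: $- \frac{899775}{8869} \approx -101.45$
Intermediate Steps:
$U = 8$ ($U = 1 + 7 = 8$)
$N{\left(P,W \right)} = - \frac{4}{3} + \frac{W}{3}$ ($N{\left(P,W \right)} = - \frac{4 - W}{3} = - \frac{4}{3} + \frac{W}{3}$)
$w{\left(Z,y \right)} = -3 + \frac{9 + y}{8 + Z}$ ($w{\left(Z,y \right)} = -3 + \frac{9 + y}{Z + 8} = -3 + \frac{9 + y}{8 + Z}$)
$\frac{3605 + 3370}{k{\left(-45,21 \right)} + w{\left(35,N{\left(2,9 \right)} \right)}} = \frac{3605 + 3370}{\left(-45 - 21\right) + \frac{-15 + \left(- \frac{4}{3} + \frac{1}{3} \cdot 9\right) - 105}{8 + 35}} = \frac{6975}{\left(-45 - 21\right) + \frac{-15 + \left(- \frac{4}{3} + 3\right) - 105}{43}} = \frac{6975}{-66 + \frac{-15 + \frac{5}{3} - 105}{43}} = \frac{6975}{-66 + \frac{1}{43} \left(- \frac{355}{3}\right)} = \frac{6975}{-66 - \frac{355}{129}} = \frac{6975}{- \frac{8869}{129}} = 6975 \left(- \frac{129}{8869}\right) = - \frac{899775}{8869}$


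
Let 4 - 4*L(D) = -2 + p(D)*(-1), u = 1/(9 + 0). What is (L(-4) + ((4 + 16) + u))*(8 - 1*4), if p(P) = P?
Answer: 742/9 ≈ 82.444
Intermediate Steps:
u = ⅑ (u = 1/9 = ⅑ ≈ 0.11111)
L(D) = 3/2 + D/4 (L(D) = 1 - (-2 + D*(-1))/4 = 1 - (-2 - D)/4 = 1 + (½ + D/4) = 3/2 + D/4)
(L(-4) + ((4 + 16) + u))*(8 - 1*4) = ((3/2 + (¼)*(-4)) + ((4 + 16) + ⅑))*(8 - 1*4) = ((3/2 - 1) + (20 + ⅑))*(8 - 4) = (½ + 181/9)*4 = (371/18)*4 = 742/9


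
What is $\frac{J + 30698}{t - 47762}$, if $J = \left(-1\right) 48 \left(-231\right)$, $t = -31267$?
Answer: $- \frac{41786}{79029} \approx -0.52874$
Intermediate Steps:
$J = 11088$ ($J = \left(-48\right) \left(-231\right) = 11088$)
$\frac{J + 30698}{t - 47762} = \frac{11088 + 30698}{-31267 - 47762} = \frac{41786}{-79029} = 41786 \left(- \frac{1}{79029}\right) = - \frac{41786}{79029}$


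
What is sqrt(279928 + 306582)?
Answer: sqrt(586510) ≈ 765.84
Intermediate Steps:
sqrt(279928 + 306582) = sqrt(586510)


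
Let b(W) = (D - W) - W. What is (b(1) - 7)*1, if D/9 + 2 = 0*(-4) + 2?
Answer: -9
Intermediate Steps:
D = 0 (D = -18 + 9*(0*(-4) + 2) = -18 + 9*(0 + 2) = -18 + 9*2 = -18 + 18 = 0)
b(W) = -2*W (b(W) = (0 - W) - W = -W - W = -2*W)
(b(1) - 7)*1 = (-2*1 - 7)*1 = (-2 - 7)*1 = -9*1 = -9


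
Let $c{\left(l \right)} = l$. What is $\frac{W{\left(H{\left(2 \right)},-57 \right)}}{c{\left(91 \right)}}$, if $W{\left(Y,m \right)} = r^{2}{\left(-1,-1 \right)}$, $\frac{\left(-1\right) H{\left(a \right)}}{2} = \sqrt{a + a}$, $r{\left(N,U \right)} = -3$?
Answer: $\frac{9}{91} \approx 0.098901$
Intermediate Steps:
$H{\left(a \right)} = - 2 \sqrt{2} \sqrt{a}$ ($H{\left(a \right)} = - 2 \sqrt{a + a} = - 2 \sqrt{2 a} = - 2 \sqrt{2} \sqrt{a}$)
$W{\left(Y,m \right)} = 9$ ($W{\left(Y,m \right)} = \left(-3\right)^{2} = 9$)
$\frac{W{\left(H{\left(2 \right)},-57 \right)}}{c{\left(91 \right)}} = \frac{9}{91}$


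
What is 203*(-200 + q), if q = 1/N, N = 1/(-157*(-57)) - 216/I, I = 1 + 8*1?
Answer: -8721681647/214775 ≈ -40608.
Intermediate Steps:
I = 9 (I = 1 + 8 = 9)
N = -214775/8949 (N = 1/(-157*(-57)) - 216/9 = -1/157*(-1/57) - 216*⅑ = 1/8949 - 24 = -214775/8949 ≈ -24.000)
q = -8949/214775 (q = 1/(-214775/8949) = -8949/214775 ≈ -0.041667)
203*(-200 + q) = 203*(-200 - 8949/214775) = 203*(-42963949/214775) = -8721681647/214775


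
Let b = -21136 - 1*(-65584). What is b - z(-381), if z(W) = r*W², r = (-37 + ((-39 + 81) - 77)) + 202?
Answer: -18826482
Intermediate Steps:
b = 44448 (b = -21136 + 65584 = 44448)
r = 130 (r = (-37 + (42 - 77)) + 202 = (-37 - 35) + 202 = -72 + 202 = 130)
z(W) = 130*W²
b - z(-381) = 44448 - 130*(-381)² = 44448 - 130*145161 = 44448 - 1*18870930 = 44448 - 18870930 = -18826482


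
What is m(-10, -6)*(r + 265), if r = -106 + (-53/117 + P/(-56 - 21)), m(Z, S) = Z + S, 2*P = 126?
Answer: -3247952/1287 ≈ -2523.7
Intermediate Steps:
P = 63 (P = (½)*126 = 63)
m(Z, S) = S + Z
r = -138058/1287 (r = -106 + (-53/117 + 63/(-56 - 21)) = -106 + (-53*1/117 + 63/(-77)) = -106 + (-53/117 + 63*(-1/77)) = -106 + (-53/117 - 9/11) = -106 - 1636/1287 = -138058/1287 ≈ -107.27)
m(-10, -6)*(r + 265) = (-6 - 10)*(-138058/1287 + 265) = -16*202997/1287 = -3247952/1287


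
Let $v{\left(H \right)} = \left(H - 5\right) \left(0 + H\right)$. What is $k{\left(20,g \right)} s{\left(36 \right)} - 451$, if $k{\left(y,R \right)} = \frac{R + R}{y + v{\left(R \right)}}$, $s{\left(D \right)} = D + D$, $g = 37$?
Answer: $- \frac{134419}{301} \approx -446.57$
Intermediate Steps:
$s{\left(D \right)} = 2 D$
$v{\left(H \right)} = H \left(-5 + H\right)$ ($v{\left(H \right)} = \left(H - 5\right) H = \left(-5 + H\right) H = H \left(-5 + H\right)$)
$k{\left(y,R \right)} = \frac{2 R}{y + R \left(-5 + R\right)}$ ($k{\left(y,R \right)} = \frac{R + R}{y + R \left(-5 + R\right)} = \frac{2 R}{y + R \left(-5 + R\right)}$)
$k{\left(20,g \right)} s{\left(36 \right)} - 451 = 2 \cdot 37 \frac{1}{20 + 37 \left(-5 + 37\right)} 2 \cdot 36 - 451 = 2 \cdot 37 \frac{1}{20 + 37 \cdot 32} \cdot 72 - 451 = 2 \cdot 37 \frac{1}{20 + 1184} \cdot 72 - 451 = 2 \cdot 37 \cdot \frac{1}{1204} \cdot 72 - 451 = \frac{37}{602} \cdot 72 - 451 = \frac{1332}{301} - 451 = - \frac{134419}{301}$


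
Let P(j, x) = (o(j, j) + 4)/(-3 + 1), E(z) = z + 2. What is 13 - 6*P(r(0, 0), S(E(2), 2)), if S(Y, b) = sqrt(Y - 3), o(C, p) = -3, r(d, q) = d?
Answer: 16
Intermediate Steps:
E(z) = 2 + z
S(Y, b) = sqrt(-3 + Y)
P(j, x) = -1/2 (P(j, x) = (-3 + 4)/(-3 + 1) = 1/(-2) = 1*(-1/2) = -1/2)
13 - 6*P(r(0, 0), S(E(2), 2)) = 13 - 6*(-1/2) = 13 + 3 = 16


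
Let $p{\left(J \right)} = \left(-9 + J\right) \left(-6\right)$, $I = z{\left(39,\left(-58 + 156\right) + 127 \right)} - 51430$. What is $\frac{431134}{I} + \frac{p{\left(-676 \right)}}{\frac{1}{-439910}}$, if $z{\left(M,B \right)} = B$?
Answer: $- \frac{8416380154694}{4655} \approx -1.808 \cdot 10^{9}$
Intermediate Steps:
$I = -51205$ ($I = \left(\left(-58 + 156\right) + 127\right) - 51430 = \left(98 + 127\right) - 51430 = 225 - 51430 = -51205$)
$p{\left(J \right)} = 54 - 6 J$
$\frac{431134}{I} + \frac{p{\left(-676 \right)}}{\frac{1}{-439910}} = \frac{431134}{-51205} + \frac{54 - -4056}{\frac{1}{-439910}} = 431134 \left(- \frac{1}{51205}\right) + \frac{54 + 4056}{- \frac{1}{439910}} = - \frac{39194}{4655} + 4110 \left(-439910\right) = - \frac{39194}{4655} - 1808030100 = - \frac{8416380154694}{4655}$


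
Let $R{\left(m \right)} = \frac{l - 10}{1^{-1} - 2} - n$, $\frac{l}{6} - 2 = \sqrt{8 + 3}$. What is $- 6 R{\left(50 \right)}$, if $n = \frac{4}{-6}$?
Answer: $8 + 36 \sqrt{11} \approx 127.4$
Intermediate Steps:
$l = 12 + 6 \sqrt{11}$ ($l = 12 + 6 \sqrt{8 + 3} = 12 + 6 \sqrt{11} \approx 31.9$)
$n = - \frac{2}{3}$ ($n = 4 \left(- \frac{1}{6}\right) = - \frac{2}{3} \approx -0.66667$)
$R{\left(m \right)} = - \frac{4}{3} - 6 \sqrt{11}$ ($R{\left(m \right)} = \frac{\left(12 + 6 \sqrt{11}\right) - 10}{1^{-1} - 2} - - \frac{2}{3} = \frac{2 + 6 \sqrt{11}}{1 - 2} + \frac{2}{3} = \frac{2 + 6 \sqrt{11}}{-1} + \frac{2}{3} = \left(2 + 6 \sqrt{11}\right) \left(-1\right) + \frac{2}{3} = \left(-2 - 6 \sqrt{11}\right) + \frac{2}{3} = - \frac{4}{3} - 6 \sqrt{11}$)
$- 6 R{\left(50 \right)} = - 6 \left(- \frac{4}{3} - 6 \sqrt{11}\right) = 8 + 36 \sqrt{11}$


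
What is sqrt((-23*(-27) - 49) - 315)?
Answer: sqrt(257) ≈ 16.031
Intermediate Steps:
sqrt((-23*(-27) - 49) - 315) = sqrt((621 - 49) - 315) = sqrt(572 - 315) = sqrt(257)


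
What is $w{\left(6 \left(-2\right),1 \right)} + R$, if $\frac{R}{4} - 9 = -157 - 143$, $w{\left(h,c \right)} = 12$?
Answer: $-1152$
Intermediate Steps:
$R = -1164$ ($R = 36 + 4 \left(-157 - 143\right) = 36 + 4 \left(-300\right) = 36 - 1200 = -1164$)
$w{\left(6 \left(-2\right),1 \right)} + R = 12 - 1164 = -1152$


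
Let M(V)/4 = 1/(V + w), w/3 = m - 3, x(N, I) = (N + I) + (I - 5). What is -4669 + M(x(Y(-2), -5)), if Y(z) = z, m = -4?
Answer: -88713/19 ≈ -4669.1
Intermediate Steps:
x(N, I) = -5 + N + 2*I (x(N, I) = (I + N) + (-5 + I) = -5 + N + 2*I)
w = -21 (w = 3*(-4 - 3) = 3*(-7) = -21)
M(V) = 4/(-21 + V) (M(V) = 4/(V - 21) = 4/(-21 + V))
-4669 + M(x(Y(-2), -5)) = -4669 + 4/(-21 + (-5 - 2 + 2*(-5))) = -4669 + 4/(-21 + (-5 - 2 - 10)) = -4669 + 4/(-21 - 17) = -4669 + 4/(-38) = -4669 + 4*(-1/38) = -4669 - 2/19 = -88713/19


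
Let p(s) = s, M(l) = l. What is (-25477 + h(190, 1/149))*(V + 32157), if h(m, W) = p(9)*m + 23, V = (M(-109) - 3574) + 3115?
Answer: -750049216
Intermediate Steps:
V = -568 (V = (-109 - 3574) + 3115 = -3683 + 3115 = -568)
h(m, W) = 23 + 9*m (h(m, W) = 9*m + 23 = 23 + 9*m)
(-25477 + h(190, 1/149))*(V + 32157) = (-25477 + (23 + 9*190))*(-568 + 32157) = (-25477 + (23 + 1710))*31589 = (-25477 + 1733)*31589 = -23744*31589 = -750049216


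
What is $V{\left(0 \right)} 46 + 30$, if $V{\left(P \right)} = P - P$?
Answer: $30$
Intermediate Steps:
$V{\left(P \right)} = 0$
$V{\left(0 \right)} 46 + 30 = 0 \cdot 46 + 30 = 0 + 30 = 30$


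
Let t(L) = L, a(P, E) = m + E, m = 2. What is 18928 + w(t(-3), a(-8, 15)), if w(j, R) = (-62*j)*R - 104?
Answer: 21986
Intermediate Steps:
a(P, E) = 2 + E
w(j, R) = -104 - 62*R*j (w(j, R) = -62*R*j - 104 = -104 - 62*R*j)
18928 + w(t(-3), a(-8, 15)) = 18928 + (-104 - 62*(2 + 15)*(-3)) = 18928 + (-104 - 62*17*(-3)) = 18928 + (-104 + 3162) = 18928 + 3058 = 21986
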